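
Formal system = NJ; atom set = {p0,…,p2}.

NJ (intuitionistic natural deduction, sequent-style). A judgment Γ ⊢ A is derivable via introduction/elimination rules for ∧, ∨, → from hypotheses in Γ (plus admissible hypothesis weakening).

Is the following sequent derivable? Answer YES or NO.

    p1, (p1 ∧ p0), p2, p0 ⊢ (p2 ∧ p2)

Derivation (root first):
[Wk] p1, (p1 ∧ p0), p2, p0 ⊢ (p2 ∧ p2)
  [∧I] p1, (p1 ∧ p0), p2 ⊢ (p2 ∧ p2)
    [Wk] p2, p1 ⊢ p2
      [Ax] p2 ⊢ p2
    [Wk] p2, p1, (p1 ∧ p0) ⊢ p2
      [Wk] p2, p1 ⊢ p2
        [Ax] p2 ⊢ p2

Result: YES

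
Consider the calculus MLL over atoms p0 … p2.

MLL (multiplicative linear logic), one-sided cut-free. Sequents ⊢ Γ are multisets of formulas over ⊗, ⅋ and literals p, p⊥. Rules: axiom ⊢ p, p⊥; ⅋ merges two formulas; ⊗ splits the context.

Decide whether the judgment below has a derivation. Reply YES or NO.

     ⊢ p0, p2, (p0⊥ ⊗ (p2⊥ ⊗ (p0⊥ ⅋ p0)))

Derivation (root first):
[⊗]  ⊢ p0, p2, (p0⊥ ⊗ (p2⊥ ⊗ (p0⊥ ⅋ p0)))
  [Ax]  ⊢ p0, p0⊥
  [⊗]  ⊢ p2, (p2⊥ ⊗ (p0⊥ ⅋ p0))
    [Ax]  ⊢ p2, p2⊥
    [⅋]  ⊢ (p0⊥ ⅋ p0)
      [Ax]  ⊢ p0, p0⊥

Result: YES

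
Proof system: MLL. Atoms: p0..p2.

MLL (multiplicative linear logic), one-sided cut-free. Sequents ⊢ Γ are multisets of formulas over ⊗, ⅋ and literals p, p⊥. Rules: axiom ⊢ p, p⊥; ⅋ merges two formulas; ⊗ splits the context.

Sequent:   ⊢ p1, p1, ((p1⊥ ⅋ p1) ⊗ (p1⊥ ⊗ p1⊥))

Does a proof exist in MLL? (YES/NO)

Proof tree:
[⊗]  ⊢ p1, p1, ((p1⊥ ⅋ p1) ⊗ (p1⊥ ⊗ p1⊥))
  [⅋]  ⊢ (p1⊥ ⅋ p1)
    [Ax]  ⊢ p1, p1⊥
  [⊗]  ⊢ p1, p1, (p1⊥ ⊗ p1⊥)
    [Ax]  ⊢ p1, p1⊥
    [Ax]  ⊢ p1, p1⊥

Result: YES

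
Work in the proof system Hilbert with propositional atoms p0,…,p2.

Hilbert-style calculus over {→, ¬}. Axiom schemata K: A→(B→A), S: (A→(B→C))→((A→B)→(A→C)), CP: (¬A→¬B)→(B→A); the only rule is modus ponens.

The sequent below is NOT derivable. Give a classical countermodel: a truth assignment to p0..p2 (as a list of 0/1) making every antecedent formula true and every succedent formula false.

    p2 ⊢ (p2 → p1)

Enumerate valuations to refute Γ ⊢ Δ:
  v=000: Γ:[p2=F] Δ:[(p2 → p1)=T] refutes=False
  v=001: Γ:[p2=T] Δ:[(p2 → p1)=F] refutes=True  ← countermodel

Result: [0, 0, 1]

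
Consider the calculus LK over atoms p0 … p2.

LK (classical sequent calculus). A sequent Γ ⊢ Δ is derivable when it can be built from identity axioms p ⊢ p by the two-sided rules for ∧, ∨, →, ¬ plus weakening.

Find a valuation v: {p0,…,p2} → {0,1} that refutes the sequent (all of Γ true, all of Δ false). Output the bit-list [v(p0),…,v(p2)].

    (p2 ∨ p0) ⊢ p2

Search for a countermodel by truth-table:
  v=000: Γ:[(p2 ∨ p0)=F] Δ:[p2=F] refutes=False
  v=001: Γ:[(p2 ∨ p0)=T] Δ:[p2=T] refutes=False
  v=010: Γ:[(p2 ∨ p0)=F] Δ:[p2=F] refutes=False
  v=011: Γ:[(p2 ∨ p0)=T] Δ:[p2=T] refutes=False
  v=100: Γ:[(p2 ∨ p0)=T] Δ:[p2=F] refutes=True  ← countermodel

Result: [1, 0, 0]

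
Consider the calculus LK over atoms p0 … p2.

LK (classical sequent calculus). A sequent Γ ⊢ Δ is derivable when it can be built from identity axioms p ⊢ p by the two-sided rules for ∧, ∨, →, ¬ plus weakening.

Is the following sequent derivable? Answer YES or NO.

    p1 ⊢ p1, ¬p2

Derivation trace:
[¬R] p1 ⊢ p1, ¬p2
  [WL] p1, p2 ⊢ p1
    [Ax] p1 ⊢ p1

Result: YES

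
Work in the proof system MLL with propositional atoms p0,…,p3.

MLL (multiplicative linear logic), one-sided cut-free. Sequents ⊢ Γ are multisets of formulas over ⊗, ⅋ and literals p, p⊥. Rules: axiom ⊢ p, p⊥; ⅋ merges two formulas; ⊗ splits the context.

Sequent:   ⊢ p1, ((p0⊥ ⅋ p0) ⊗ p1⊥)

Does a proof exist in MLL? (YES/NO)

Derivation (root first):
[⊗]  ⊢ p1, ((p0⊥ ⅋ p0) ⊗ p1⊥)
  [⅋]  ⊢ (p0⊥ ⅋ p0)
    [Ax]  ⊢ p0, p0⊥
  [Ax]  ⊢ p1, p1⊥

Result: YES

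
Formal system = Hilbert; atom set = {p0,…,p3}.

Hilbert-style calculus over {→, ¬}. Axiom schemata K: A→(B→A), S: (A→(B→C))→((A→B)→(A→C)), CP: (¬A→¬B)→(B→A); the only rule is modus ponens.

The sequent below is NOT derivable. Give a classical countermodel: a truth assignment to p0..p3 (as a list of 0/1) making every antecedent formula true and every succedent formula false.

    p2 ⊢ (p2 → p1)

Truth-table refutation:
  v=0000: Γ:[p2=F] Δ:[(p2 → p1)=T] refutes=False
  v=0001: Γ:[p2=F] Δ:[(p2 → p1)=T] refutes=False
  v=0010: Γ:[p2=T] Δ:[(p2 → p1)=F] refutes=True  ← countermodel

Result: [0, 0, 1, 0]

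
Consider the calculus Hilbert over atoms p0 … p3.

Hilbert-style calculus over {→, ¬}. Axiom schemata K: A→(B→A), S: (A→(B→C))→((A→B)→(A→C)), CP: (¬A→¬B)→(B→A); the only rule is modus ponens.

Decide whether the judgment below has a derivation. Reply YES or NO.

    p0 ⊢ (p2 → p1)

Search for a countermodel by truth-table:
  v=0000: Γ:[p0=F] Δ:[(p2 → p1)=T] refutes=False
  v=0001: Γ:[p0=F] Δ:[(p2 → p1)=T] refutes=False
  v=0010: Γ:[p0=F] Δ:[(p2 → p1)=F] refutes=False
  v=0011: Γ:[p0=F] Δ:[(p2 → p1)=F] refutes=False
  v=0100: Γ:[p0=F] Δ:[(p2 → p1)=T] refutes=False
  v=0101: Γ:[p0=F] Δ:[(p2 → p1)=T] refutes=False
  v=0110: Γ:[p0=F] Δ:[(p2 → p1)=T] refutes=False
  v=0111: Γ:[p0=F] Δ:[(p2 → p1)=T] refutes=False
  v=1000: Γ:[p0=T] Δ:[(p2 → p1)=T] refutes=False
  v=1001: Γ:[p0=T] Δ:[(p2 → p1)=T] refutes=False
  v=1010: Γ:[p0=T] Δ:[(p2 → p1)=F] refutes=True  ← countermodel

Result: NO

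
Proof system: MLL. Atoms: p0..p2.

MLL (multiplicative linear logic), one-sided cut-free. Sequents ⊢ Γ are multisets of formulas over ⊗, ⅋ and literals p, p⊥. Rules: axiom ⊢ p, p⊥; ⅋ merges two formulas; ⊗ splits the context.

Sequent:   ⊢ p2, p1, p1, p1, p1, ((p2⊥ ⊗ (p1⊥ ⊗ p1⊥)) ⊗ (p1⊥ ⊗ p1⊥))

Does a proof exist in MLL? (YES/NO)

Derivation trace:
[⊗]  ⊢ p2, p1, p1, p1, p1, ((p2⊥ ⊗ (p1⊥ ⊗ p1⊥)) ⊗ (p1⊥ ⊗ p1⊥))
  [⊗]  ⊢ p2, p1, p1, (p2⊥ ⊗ (p1⊥ ⊗ p1⊥))
    [Ax]  ⊢ p2, p2⊥
    [⊗]  ⊢ p1, p1, (p1⊥ ⊗ p1⊥)
      [Ax]  ⊢ p1, p1⊥
      [Ax]  ⊢ p1, p1⊥
  [⊗]  ⊢ p1, p1, (p1⊥ ⊗ p1⊥)
    [Ax]  ⊢ p1, p1⊥
    [Ax]  ⊢ p1, p1⊥

Result: YES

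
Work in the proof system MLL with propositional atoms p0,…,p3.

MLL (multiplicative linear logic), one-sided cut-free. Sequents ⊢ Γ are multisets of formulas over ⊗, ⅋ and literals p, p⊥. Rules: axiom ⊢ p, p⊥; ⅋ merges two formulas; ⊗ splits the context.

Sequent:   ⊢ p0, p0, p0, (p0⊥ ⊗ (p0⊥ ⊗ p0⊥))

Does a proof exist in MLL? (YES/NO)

Derivation (root first):
[⊗]  ⊢ p0, p0, p0, (p0⊥ ⊗ (p0⊥ ⊗ p0⊥))
  [Ax]  ⊢ p0, p0⊥
  [⊗]  ⊢ p0, p0, (p0⊥ ⊗ p0⊥)
    [Ax]  ⊢ p0, p0⊥
    [Ax]  ⊢ p0, p0⊥

Result: YES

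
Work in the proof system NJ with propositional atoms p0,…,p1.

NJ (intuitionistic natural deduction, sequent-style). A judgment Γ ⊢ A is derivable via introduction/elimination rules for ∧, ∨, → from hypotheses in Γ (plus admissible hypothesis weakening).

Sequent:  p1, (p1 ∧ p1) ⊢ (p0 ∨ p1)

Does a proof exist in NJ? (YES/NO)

Derivation (root first):
[Wk] p1, (p1 ∧ p1) ⊢ (p0 ∨ p1)
  [∨I₂] p1 ⊢ (p0 ∨ p1)
    [Ax] p1 ⊢ p1

Result: YES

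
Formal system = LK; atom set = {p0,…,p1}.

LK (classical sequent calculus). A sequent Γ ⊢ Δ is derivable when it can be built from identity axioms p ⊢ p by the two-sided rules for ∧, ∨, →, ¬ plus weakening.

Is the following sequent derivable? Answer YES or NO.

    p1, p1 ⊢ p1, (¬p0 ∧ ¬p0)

Derivation trace:
[WL] p1, p1 ⊢ p1, (¬p0 ∧ ¬p0)
  [∧R] p1 ⊢ p1, (¬p0 ∧ ¬p0)
    [¬R] p1 ⊢ p1, ¬p0
      [WL] p1, p0 ⊢ p1
        [Ax] p1 ⊢ p1
    [¬R] p1 ⊢ p1, ¬p0
      [WL] p1, p0 ⊢ p1
        [Ax] p1 ⊢ p1

Result: YES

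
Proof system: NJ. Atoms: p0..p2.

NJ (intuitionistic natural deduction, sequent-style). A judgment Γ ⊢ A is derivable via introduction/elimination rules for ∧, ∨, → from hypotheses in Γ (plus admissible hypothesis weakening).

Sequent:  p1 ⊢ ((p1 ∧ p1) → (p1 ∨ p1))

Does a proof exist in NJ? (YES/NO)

Proof tree:
[→I] p1 ⊢ ((p1 ∧ p1) → (p1 ∨ p1))
  [∨I₁] p1, (p1 ∧ p1) ⊢ (p1 ∨ p1)
    [Wk] p1, (p1 ∧ p1) ⊢ p1
      [Ax] p1 ⊢ p1

Result: YES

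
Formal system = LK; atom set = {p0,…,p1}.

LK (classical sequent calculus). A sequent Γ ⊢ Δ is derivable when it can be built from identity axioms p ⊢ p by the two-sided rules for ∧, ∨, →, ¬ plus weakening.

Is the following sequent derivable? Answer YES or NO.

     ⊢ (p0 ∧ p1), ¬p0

Truth-table refutation:
  v=00: Γ:[] Δ:[(p0 ∧ p1)=F, ¬p0=T] refutes=False
  v=01: Γ:[] Δ:[(p0 ∧ p1)=F, ¬p0=T] refutes=False
  v=10: Γ:[] Δ:[(p0 ∧ p1)=F, ¬p0=F] refutes=True  ← countermodel

Result: NO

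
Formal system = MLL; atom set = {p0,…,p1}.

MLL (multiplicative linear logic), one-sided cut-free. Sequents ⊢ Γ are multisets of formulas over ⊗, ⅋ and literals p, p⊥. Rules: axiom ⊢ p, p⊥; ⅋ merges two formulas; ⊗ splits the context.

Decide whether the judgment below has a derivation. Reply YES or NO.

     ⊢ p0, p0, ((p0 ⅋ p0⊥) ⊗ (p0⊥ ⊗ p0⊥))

Derivation trace:
[⊗]  ⊢ p0, p0, ((p0 ⅋ p0⊥) ⊗ (p0⊥ ⊗ p0⊥))
  [⅋]  ⊢ (p0 ⅋ p0⊥)
    [Ax]  ⊢ p0, p0⊥
  [⊗]  ⊢ p0, p0, (p0⊥ ⊗ p0⊥)
    [Ax]  ⊢ p0, p0⊥
    [Ax]  ⊢ p0, p0⊥

Result: YES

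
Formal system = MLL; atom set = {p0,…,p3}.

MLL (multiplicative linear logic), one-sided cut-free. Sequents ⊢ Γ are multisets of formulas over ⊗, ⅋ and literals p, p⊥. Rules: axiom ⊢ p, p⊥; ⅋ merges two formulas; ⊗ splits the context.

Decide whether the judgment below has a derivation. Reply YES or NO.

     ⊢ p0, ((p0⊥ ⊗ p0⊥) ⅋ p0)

Derivation trace:
[⅋]  ⊢ p0, ((p0⊥ ⊗ p0⊥) ⅋ p0)
  [⊗]  ⊢ p0, p0, (p0⊥ ⊗ p0⊥)
    [Ax]  ⊢ p0, p0⊥
    [Ax]  ⊢ p0, p0⊥

Result: YES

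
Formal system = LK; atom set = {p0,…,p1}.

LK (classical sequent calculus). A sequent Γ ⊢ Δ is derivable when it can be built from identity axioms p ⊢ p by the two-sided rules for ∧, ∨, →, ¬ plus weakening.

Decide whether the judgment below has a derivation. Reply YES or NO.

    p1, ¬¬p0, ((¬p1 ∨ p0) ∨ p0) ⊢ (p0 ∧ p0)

Derivation trace:
[∧R] p1, ¬¬p0, ((¬p1 ∨ p0) ∨ p0) ⊢ (p0 ∧ p0)
  [∨L] p1, ((¬p1 ∨ p0) ∨ p0) ⊢ p0
    [∨L] p1, (¬p1 ∨ p0) ⊢ p0
      [¬L] p1, ¬p1 ⊢ 
        [Ax] p1 ⊢ p1
      [Ax] p0 ⊢ p0
    [Ax] p0 ⊢ p0
  [¬L] ¬¬p0 ⊢ p0
    [¬R]  ⊢ p0, ¬p0
      [Ax] p0 ⊢ p0

Result: YES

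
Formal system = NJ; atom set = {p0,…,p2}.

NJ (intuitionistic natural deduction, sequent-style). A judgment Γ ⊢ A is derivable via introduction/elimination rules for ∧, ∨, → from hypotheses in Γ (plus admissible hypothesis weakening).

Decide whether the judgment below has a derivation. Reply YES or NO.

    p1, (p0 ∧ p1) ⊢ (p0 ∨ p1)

Derivation trace:
[∨I₂] p1, (p0 ∧ p1) ⊢ (p0 ∨ p1)
  [Wk] p1, (p0 ∧ p1) ⊢ p1
    [Ax] p1 ⊢ p1

Result: YES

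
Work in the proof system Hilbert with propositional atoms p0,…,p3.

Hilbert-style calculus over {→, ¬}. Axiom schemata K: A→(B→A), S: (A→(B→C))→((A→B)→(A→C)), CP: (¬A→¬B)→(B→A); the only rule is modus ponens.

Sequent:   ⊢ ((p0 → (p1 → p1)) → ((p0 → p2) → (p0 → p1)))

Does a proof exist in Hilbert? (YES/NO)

Enumerate valuations to refute Γ ⊢ Δ:
  v=0000: Γ:[] Δ:[((p0 → (p1 → p1)) → ((p0 → p2) → (p0 → p1)))=T] refutes=False
  v=0001: Γ:[] Δ:[((p0 → (p1 → p1)) → ((p0 → p2) → (p0 → p1)))=T] refutes=False
  v=0010: Γ:[] Δ:[((p0 → (p1 → p1)) → ((p0 → p2) → (p0 → p1)))=T] refutes=False
  v=0011: Γ:[] Δ:[((p0 → (p1 → p1)) → ((p0 → p2) → (p0 → p1)))=T] refutes=False
  v=0100: Γ:[] Δ:[((p0 → (p1 → p1)) → ((p0 → p2) → (p0 → p1)))=T] refutes=False
  v=0101: Γ:[] Δ:[((p0 → (p1 → p1)) → ((p0 → p2) → (p0 → p1)))=T] refutes=False
  v=0110: Γ:[] Δ:[((p0 → (p1 → p1)) → ((p0 → p2) → (p0 → p1)))=T] refutes=False
  v=0111: Γ:[] Δ:[((p0 → (p1 → p1)) → ((p0 → p2) → (p0 → p1)))=T] refutes=False
  v=1000: Γ:[] Δ:[((p0 → (p1 → p1)) → ((p0 → p2) → (p0 → p1)))=T] refutes=False
  v=1001: Γ:[] Δ:[((p0 → (p1 → p1)) → ((p0 → p2) → (p0 → p1)))=T] refutes=False
  v=1010: Γ:[] Δ:[((p0 → (p1 → p1)) → ((p0 → p2) → (p0 → p1)))=F] refutes=True  ← countermodel

Result: NO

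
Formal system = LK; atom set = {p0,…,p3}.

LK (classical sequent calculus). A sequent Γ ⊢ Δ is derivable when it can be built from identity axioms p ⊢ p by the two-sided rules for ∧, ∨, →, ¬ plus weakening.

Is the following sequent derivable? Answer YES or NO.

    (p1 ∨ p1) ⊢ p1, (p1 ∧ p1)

Derivation (root first):
[∨L] (p1 ∨ p1) ⊢ p1, (p1 ∧ p1)
  [∧R] p1 ⊢ (p1 ∧ p1)
    [Ax] p1 ⊢ p1
    [Ax] p1 ⊢ p1
  [Ax] p1 ⊢ p1

Result: YES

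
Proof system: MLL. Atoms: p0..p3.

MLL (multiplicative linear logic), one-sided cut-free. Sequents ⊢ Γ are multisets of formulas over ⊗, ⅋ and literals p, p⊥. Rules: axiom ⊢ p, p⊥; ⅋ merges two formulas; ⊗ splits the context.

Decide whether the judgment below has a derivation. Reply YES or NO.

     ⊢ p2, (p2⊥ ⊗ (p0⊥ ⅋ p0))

Proof tree:
[⊗]  ⊢ p2, (p2⊥ ⊗ (p0⊥ ⅋ p0))
  [Ax]  ⊢ p2, p2⊥
  [⅋]  ⊢ (p0⊥ ⅋ p0)
    [Ax]  ⊢ p0, p0⊥

Result: YES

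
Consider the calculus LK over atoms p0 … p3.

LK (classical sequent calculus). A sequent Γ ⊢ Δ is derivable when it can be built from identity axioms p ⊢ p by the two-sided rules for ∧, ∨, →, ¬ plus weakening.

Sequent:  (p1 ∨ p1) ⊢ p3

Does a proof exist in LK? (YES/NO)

Truth-table refutation:
  v=0000: Γ:[(p1 ∨ p1)=F] Δ:[p3=F] refutes=False
  v=0001: Γ:[(p1 ∨ p1)=F] Δ:[p3=T] refutes=False
  v=0010: Γ:[(p1 ∨ p1)=F] Δ:[p3=F] refutes=False
  v=0011: Γ:[(p1 ∨ p1)=F] Δ:[p3=T] refutes=False
  v=0100: Γ:[(p1 ∨ p1)=T] Δ:[p3=F] refutes=True  ← countermodel

Result: NO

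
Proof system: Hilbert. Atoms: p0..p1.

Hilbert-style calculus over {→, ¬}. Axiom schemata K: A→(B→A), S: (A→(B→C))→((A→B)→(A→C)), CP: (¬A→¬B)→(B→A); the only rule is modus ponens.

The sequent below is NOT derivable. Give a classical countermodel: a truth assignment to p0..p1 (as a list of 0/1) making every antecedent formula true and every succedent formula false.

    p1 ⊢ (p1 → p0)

Search for a countermodel by truth-table:
  v=00: Γ:[p1=F] Δ:[(p1 → p0)=T] refutes=False
  v=01: Γ:[p1=T] Δ:[(p1 → p0)=F] refutes=True  ← countermodel

Result: [0, 1]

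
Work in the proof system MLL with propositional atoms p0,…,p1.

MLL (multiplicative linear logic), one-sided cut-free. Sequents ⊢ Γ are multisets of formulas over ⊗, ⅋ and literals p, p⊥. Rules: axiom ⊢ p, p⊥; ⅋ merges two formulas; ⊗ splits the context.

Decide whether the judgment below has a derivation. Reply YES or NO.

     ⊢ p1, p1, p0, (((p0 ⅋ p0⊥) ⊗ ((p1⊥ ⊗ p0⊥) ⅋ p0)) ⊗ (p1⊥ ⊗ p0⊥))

Proof tree:
[⊗]  ⊢ p1, p1, p0, (((p0 ⅋ p0⊥) ⊗ ((p1⊥ ⊗ p0⊥) ⅋ p0)) ⊗ (p1⊥ ⊗ p0⊥))
  [⊗]  ⊢ p1, ((p0 ⅋ p0⊥) ⊗ ((p1⊥ ⊗ p0⊥) ⅋ p0))
    [⅋]  ⊢ (p0 ⅋ p0⊥)
      [Ax]  ⊢ p0, p0⊥
    [⅋]  ⊢ p1, ((p1⊥ ⊗ p0⊥) ⅋ p0)
      [⊗]  ⊢ p1, p0, (p1⊥ ⊗ p0⊥)
        [Ax]  ⊢ p1, p1⊥
        [Ax]  ⊢ p0, p0⊥
  [⊗]  ⊢ p1, p0, (p1⊥ ⊗ p0⊥)
    [Ax]  ⊢ p1, p1⊥
    [Ax]  ⊢ p0, p0⊥

Result: YES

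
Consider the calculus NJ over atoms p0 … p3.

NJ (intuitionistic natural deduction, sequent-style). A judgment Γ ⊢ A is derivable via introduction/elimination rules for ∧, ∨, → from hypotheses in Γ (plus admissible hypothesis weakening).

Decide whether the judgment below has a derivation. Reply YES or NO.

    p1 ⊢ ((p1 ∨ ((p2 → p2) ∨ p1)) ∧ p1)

Derivation (root first):
[∧I] p1 ⊢ ((p1 ∨ ((p2 → p2) ∨ p1)) ∧ p1)
  [∨I₂]  ⊢ (p1 ∨ ((p2 → p2) ∨ p1))
    [∨I₁]  ⊢ ((p2 → p2) ∨ p1)
      [→I]  ⊢ (p2 → p2)
        [Ax] p2 ⊢ p2
  [Ax] p1 ⊢ p1

Result: YES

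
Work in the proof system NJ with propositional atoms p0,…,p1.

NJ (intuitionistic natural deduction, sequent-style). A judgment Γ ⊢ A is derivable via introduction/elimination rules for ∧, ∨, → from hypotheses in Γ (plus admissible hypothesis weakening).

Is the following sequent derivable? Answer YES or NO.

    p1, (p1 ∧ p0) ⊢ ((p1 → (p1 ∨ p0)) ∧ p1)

Derivation (root first):
[∧I] p1, (p1 ∧ p0) ⊢ ((p1 → (p1 ∨ p0)) ∧ p1)
  [→I] (p1 ∧ p0) ⊢ (p1 → (p1 ∨ p0))
    [Wk] p1, (p1 ∧ p0) ⊢ (p1 ∨ p0)
      [∨I₁] p1 ⊢ (p1 ∨ p0)
        [Ax] p1 ⊢ p1
  [Ax] p1 ⊢ p1

Result: YES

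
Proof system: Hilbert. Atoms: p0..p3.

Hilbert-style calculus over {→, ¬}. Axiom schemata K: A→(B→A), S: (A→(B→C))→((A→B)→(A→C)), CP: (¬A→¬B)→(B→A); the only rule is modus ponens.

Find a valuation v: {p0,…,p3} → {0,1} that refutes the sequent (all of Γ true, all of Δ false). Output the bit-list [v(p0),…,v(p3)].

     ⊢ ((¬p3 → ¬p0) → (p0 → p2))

Truth-table refutation:
  v=0000: Γ:[] Δ:[((¬p3 → ¬p0) → (p0 → p2))=T] refutes=False
  v=0001: Γ:[] Δ:[((¬p3 → ¬p0) → (p0 → p2))=T] refutes=False
  v=0010: Γ:[] Δ:[((¬p3 → ¬p0) → (p0 → p2))=T] refutes=False
  v=0011: Γ:[] Δ:[((¬p3 → ¬p0) → (p0 → p2))=T] refutes=False
  v=0100: Γ:[] Δ:[((¬p3 → ¬p0) → (p0 → p2))=T] refutes=False
  v=0101: Γ:[] Δ:[((¬p3 → ¬p0) → (p0 → p2))=T] refutes=False
  v=0110: Γ:[] Δ:[((¬p3 → ¬p0) → (p0 → p2))=T] refutes=False
  v=0111: Γ:[] Δ:[((¬p3 → ¬p0) → (p0 → p2))=T] refutes=False
  v=1000: Γ:[] Δ:[((¬p3 → ¬p0) → (p0 → p2))=T] refutes=False
  v=1001: Γ:[] Δ:[((¬p3 → ¬p0) → (p0 → p2))=F] refutes=True  ← countermodel

Result: [1, 0, 0, 1]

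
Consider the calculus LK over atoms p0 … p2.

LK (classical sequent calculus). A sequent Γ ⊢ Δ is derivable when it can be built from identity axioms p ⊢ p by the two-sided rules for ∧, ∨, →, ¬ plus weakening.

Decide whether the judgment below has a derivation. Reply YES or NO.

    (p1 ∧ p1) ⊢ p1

Derivation trace:
[∧L] (p1 ∧ p1) ⊢ p1
  [WL] p1, p1 ⊢ p1
    [Ax] p1 ⊢ p1

Result: YES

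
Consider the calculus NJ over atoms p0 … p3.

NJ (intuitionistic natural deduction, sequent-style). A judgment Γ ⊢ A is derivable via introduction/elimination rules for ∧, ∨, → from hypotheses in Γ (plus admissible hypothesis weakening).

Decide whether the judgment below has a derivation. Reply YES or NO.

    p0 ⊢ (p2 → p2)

Derivation trace:
[→I] p0 ⊢ (p2 → p2)
  [Wk] p2, p0 ⊢ p2
    [Ax] p2 ⊢ p2

Result: YES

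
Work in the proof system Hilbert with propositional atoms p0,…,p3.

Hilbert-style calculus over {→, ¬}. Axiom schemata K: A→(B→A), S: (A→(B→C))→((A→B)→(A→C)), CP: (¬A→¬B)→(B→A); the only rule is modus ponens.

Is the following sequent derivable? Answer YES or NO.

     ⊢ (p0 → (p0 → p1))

Truth-table refutation:
  v=0000: Γ:[] Δ:[(p0 → (p0 → p1))=T] refutes=False
  v=0001: Γ:[] Δ:[(p0 → (p0 → p1))=T] refutes=False
  v=0010: Γ:[] Δ:[(p0 → (p0 → p1))=T] refutes=False
  v=0011: Γ:[] Δ:[(p0 → (p0 → p1))=T] refutes=False
  v=0100: Γ:[] Δ:[(p0 → (p0 → p1))=T] refutes=False
  v=0101: Γ:[] Δ:[(p0 → (p0 → p1))=T] refutes=False
  v=0110: Γ:[] Δ:[(p0 → (p0 → p1))=T] refutes=False
  v=0111: Γ:[] Δ:[(p0 → (p0 → p1))=T] refutes=False
  v=1000: Γ:[] Δ:[(p0 → (p0 → p1))=F] refutes=True  ← countermodel

Result: NO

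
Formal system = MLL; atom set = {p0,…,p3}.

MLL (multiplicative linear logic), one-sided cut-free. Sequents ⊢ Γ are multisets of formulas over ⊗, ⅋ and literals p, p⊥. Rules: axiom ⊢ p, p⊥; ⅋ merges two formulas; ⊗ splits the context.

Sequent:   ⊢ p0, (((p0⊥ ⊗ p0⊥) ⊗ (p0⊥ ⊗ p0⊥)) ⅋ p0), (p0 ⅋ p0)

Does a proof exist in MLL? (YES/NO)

Derivation (root first):
[⅋]  ⊢ p0, (((p0⊥ ⊗ p0⊥) ⊗ (p0⊥ ⊗ p0⊥)) ⅋ p0), (p0 ⅋ p0)
  [⅋]  ⊢ p0, p0, p0, (((p0⊥ ⊗ p0⊥) ⊗ (p0⊥ ⊗ p0⊥)) ⅋ p0)
    [⊗]  ⊢ p0, p0, p0, p0, ((p0⊥ ⊗ p0⊥) ⊗ (p0⊥ ⊗ p0⊥))
      [⊗]  ⊢ p0, p0, (p0⊥ ⊗ p0⊥)
        [Ax]  ⊢ p0, p0⊥
        [Ax]  ⊢ p0, p0⊥
      [⊗]  ⊢ p0, p0, (p0⊥ ⊗ p0⊥)
        [Ax]  ⊢ p0, p0⊥
        [Ax]  ⊢ p0, p0⊥

Result: YES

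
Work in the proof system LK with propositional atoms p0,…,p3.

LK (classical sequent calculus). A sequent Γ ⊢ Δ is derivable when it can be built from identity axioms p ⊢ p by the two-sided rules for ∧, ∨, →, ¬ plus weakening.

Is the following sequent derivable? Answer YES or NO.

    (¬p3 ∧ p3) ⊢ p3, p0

Proof tree:
[WR] (¬p3 ∧ p3) ⊢ p3, p0
  [∧L] (¬p3 ∧ p3) ⊢ p3
    [¬L] p3, ¬p3 ⊢ p3
      [WR] p3 ⊢ p3, p3
        [Ax] p3 ⊢ p3

Result: YES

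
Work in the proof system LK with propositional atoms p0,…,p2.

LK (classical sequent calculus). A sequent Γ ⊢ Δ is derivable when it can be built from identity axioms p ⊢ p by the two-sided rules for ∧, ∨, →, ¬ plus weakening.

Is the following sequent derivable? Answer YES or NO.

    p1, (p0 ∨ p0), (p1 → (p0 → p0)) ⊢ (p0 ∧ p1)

Derivation trace:
[∧R] p1, (p0 ∨ p0), (p1 → (p0 → p0)) ⊢ (p0 ∧ p1)
  [→L] p1, (p0 ∨ p0), (p1 → (p0 → p0)) ⊢ p0
    [Ax] p1 ⊢ p1
    [→L] (p0 ∨ p0), (p0 → p0) ⊢ p0
      [∨L] (p0 ∨ p0) ⊢ p0
        [Ax] p0 ⊢ p0
        [Ax] p0 ⊢ p0
      [Ax] p0 ⊢ p0
  [Ax] p1 ⊢ p1

Result: YES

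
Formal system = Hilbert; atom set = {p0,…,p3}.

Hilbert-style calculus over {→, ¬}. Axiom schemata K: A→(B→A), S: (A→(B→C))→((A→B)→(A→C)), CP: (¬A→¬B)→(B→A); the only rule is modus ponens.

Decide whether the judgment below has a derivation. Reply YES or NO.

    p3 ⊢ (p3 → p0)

Truth-table refutation:
  v=0000: Γ:[p3=F] Δ:[(p3 → p0)=T] refutes=False
  v=0001: Γ:[p3=T] Δ:[(p3 → p0)=F] refutes=True  ← countermodel

Result: NO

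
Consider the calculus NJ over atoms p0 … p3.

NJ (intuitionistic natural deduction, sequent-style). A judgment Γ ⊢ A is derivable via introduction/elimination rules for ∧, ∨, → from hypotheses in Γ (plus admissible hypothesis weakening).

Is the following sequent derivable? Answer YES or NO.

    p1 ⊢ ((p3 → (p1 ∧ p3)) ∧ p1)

Proof tree:
[∧I] p1 ⊢ ((p3 → (p1 ∧ p3)) ∧ p1)
  [→I] p1 ⊢ (p3 → (p1 ∧ p3))
    [∧I] p1, p3 ⊢ (p1 ∧ p3)
      [Ax] p1 ⊢ p1
      [Ax] p3 ⊢ p3
  [Ax] p1 ⊢ p1

Result: YES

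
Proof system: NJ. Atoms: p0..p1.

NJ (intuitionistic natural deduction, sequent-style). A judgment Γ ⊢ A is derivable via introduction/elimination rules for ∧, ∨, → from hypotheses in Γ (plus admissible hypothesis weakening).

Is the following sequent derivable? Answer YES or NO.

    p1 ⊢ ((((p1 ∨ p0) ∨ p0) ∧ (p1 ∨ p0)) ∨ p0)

Proof tree:
[∨I₁] p1 ⊢ ((((p1 ∨ p0) ∨ p0) ∧ (p1 ∨ p0)) ∨ p0)
  [∧I] p1 ⊢ (((p1 ∨ p0) ∨ p0) ∧ (p1 ∨ p0))
    [∨I₁] p1 ⊢ ((p1 ∨ p0) ∨ p0)
      [∨I₁] p1 ⊢ (p1 ∨ p0)
        [Ax] p1 ⊢ p1
    [∨I₁] p1 ⊢ (p1 ∨ p0)
      [Ax] p1 ⊢ p1

Result: YES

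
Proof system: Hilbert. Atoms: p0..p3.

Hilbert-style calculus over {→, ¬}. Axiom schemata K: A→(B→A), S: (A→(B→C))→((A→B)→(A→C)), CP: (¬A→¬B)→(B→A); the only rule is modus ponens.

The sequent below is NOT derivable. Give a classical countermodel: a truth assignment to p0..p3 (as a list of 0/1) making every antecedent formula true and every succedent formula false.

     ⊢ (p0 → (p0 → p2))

Enumerate valuations to refute Γ ⊢ Δ:
  v=0000: Γ:[] Δ:[(p0 → (p0 → p2))=T] refutes=False
  v=0001: Γ:[] Δ:[(p0 → (p0 → p2))=T] refutes=False
  v=0010: Γ:[] Δ:[(p0 → (p0 → p2))=T] refutes=False
  v=0011: Γ:[] Δ:[(p0 → (p0 → p2))=T] refutes=False
  v=0100: Γ:[] Δ:[(p0 → (p0 → p2))=T] refutes=False
  v=0101: Γ:[] Δ:[(p0 → (p0 → p2))=T] refutes=False
  v=0110: Γ:[] Δ:[(p0 → (p0 → p2))=T] refutes=False
  v=0111: Γ:[] Δ:[(p0 → (p0 → p2))=T] refutes=False
  v=1000: Γ:[] Δ:[(p0 → (p0 → p2))=F] refutes=True  ← countermodel

Result: [1, 0, 0, 0]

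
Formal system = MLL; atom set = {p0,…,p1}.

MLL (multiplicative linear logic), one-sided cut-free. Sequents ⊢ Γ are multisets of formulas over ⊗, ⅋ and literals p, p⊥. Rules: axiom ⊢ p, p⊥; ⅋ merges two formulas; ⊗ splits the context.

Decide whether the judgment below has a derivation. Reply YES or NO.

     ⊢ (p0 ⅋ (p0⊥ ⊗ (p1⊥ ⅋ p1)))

Derivation trace:
[⅋]  ⊢ (p0 ⅋ (p0⊥ ⊗ (p1⊥ ⅋ p1)))
  [⊗]  ⊢ p0, (p0⊥ ⊗ (p1⊥ ⅋ p1))
    [Ax]  ⊢ p0, p0⊥
    [⅋]  ⊢ (p1⊥ ⅋ p1)
      [Ax]  ⊢ p1, p1⊥

Result: YES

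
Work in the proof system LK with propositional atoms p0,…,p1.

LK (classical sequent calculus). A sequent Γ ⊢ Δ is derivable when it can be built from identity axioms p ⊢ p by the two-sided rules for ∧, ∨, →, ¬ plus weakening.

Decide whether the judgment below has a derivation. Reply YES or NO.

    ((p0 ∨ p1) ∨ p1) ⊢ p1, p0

Derivation trace:
[∨L] ((p0 ∨ p1) ∨ p1) ⊢ p1, p0
  [WR] (p0 ∨ p1) ⊢ p1, p0, p1
    [∨L] (p0 ∨ p1) ⊢ p1, p0
      [Ax] p0 ⊢ p0
      [Ax] p1 ⊢ p1
  [Ax] p1 ⊢ p1

Result: YES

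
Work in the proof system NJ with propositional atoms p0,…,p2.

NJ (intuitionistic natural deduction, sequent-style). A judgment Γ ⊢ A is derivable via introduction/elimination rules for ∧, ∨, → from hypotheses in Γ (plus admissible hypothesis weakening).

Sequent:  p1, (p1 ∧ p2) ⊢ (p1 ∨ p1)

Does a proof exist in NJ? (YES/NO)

Derivation (root first):
[Wk] p1, (p1 ∧ p2) ⊢ (p1 ∨ p1)
  [∨I₂] p1 ⊢ (p1 ∨ p1)
    [Ax] p1 ⊢ p1

Result: YES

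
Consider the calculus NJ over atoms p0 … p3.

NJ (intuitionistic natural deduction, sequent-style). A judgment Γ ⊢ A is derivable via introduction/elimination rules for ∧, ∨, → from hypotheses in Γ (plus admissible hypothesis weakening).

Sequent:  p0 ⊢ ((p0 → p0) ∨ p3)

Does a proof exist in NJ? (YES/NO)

Proof tree:
[∨I₁] p0 ⊢ ((p0 → p0) ∨ p3)
  [→I] p0 ⊢ (p0 → p0)
    [Wk] p0, p0 ⊢ p0
      [Ax] p0 ⊢ p0

Result: YES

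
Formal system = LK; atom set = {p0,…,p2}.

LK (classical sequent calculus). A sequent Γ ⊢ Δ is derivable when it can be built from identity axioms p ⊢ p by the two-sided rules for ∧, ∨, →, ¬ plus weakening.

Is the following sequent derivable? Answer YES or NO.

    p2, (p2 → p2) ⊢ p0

Enumerate valuations to refute Γ ⊢ Δ:
  v=000: Γ:[p2=F, (p2 → p2)=T] Δ:[p0=F] refutes=False
  v=001: Γ:[p2=T, (p2 → p2)=T] Δ:[p0=F] refutes=True  ← countermodel

Result: NO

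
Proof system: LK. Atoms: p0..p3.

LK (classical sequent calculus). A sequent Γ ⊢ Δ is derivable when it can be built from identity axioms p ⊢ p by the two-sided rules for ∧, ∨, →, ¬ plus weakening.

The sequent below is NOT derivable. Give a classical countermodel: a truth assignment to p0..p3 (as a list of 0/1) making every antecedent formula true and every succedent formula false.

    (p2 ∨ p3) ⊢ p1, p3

Enumerate valuations to refute Γ ⊢ Δ:
  v=0000: Γ:[(p2 ∨ p3)=F] Δ:[p1=F, p3=F] refutes=False
  v=0001: Γ:[(p2 ∨ p3)=T] Δ:[p1=F, p3=T] refutes=False
  v=0010: Γ:[(p2 ∨ p3)=T] Δ:[p1=F, p3=F] refutes=True  ← countermodel

Result: [0, 0, 1, 0]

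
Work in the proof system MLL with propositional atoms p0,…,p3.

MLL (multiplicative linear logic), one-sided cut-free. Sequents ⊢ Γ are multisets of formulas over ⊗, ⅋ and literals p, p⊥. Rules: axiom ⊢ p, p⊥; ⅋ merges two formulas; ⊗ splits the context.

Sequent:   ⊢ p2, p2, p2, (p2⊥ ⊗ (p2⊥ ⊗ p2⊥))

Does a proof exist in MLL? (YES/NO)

Derivation trace:
[⊗]  ⊢ p2, p2, p2, (p2⊥ ⊗ (p2⊥ ⊗ p2⊥))
  [Ax]  ⊢ p2, p2⊥
  [⊗]  ⊢ p2, p2, (p2⊥ ⊗ p2⊥)
    [Ax]  ⊢ p2, p2⊥
    [Ax]  ⊢ p2, p2⊥

Result: YES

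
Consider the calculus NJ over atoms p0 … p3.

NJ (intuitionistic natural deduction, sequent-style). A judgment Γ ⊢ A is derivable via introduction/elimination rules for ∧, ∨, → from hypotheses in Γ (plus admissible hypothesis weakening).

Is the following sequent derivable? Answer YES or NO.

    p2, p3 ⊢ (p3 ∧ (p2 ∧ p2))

Derivation trace:
[∧I] p2, p3 ⊢ (p3 ∧ (p2 ∧ p2))
  [Ax] p3 ⊢ p3
  [∧I] p2 ⊢ (p2 ∧ p2)
    [Ax] p2 ⊢ p2
    [Ax] p2 ⊢ p2

Result: YES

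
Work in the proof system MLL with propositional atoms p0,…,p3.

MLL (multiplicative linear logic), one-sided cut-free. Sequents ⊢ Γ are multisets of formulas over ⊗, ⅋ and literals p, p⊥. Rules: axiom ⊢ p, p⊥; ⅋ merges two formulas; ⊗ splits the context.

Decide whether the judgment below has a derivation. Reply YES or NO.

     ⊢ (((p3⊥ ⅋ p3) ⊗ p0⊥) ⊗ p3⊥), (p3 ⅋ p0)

Proof tree:
[⅋]  ⊢ (((p3⊥ ⅋ p3) ⊗ p0⊥) ⊗ p3⊥), (p3 ⅋ p0)
  [⊗]  ⊢ p0, p3, (((p3⊥ ⅋ p3) ⊗ p0⊥) ⊗ p3⊥)
    [⊗]  ⊢ p0, ((p3⊥ ⅋ p3) ⊗ p0⊥)
      [⅋]  ⊢ (p3⊥ ⅋ p3)
        [Ax]  ⊢ p3, p3⊥
      [Ax]  ⊢ p0, p0⊥
    [Ax]  ⊢ p3, p3⊥

Result: YES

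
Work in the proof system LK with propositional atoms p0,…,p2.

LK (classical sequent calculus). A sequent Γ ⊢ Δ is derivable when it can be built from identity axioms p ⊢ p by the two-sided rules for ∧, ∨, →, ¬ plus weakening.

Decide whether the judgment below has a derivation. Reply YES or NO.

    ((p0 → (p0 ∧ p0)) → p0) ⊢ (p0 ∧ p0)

Proof tree:
[→L] ((p0 → (p0 ∧ p0)) → p0) ⊢ (p0 ∧ p0)
  [→R]  ⊢ (p0 → (p0 ∧ p0))
    [∧R] p0 ⊢ (p0 ∧ p0)
      [Ax] p0 ⊢ p0
      [Ax] p0 ⊢ p0
  [∧R] p0 ⊢ (p0 ∧ p0)
    [Ax] p0 ⊢ p0
    [Ax] p0 ⊢ p0

Result: YES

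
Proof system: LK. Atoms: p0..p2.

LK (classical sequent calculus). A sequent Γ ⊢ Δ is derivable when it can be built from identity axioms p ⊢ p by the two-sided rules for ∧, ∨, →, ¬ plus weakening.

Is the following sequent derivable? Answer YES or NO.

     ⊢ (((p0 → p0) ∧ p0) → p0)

Proof tree:
[→R]  ⊢ (((p0 → p0) ∧ p0) → p0)
  [∧L] ((p0 → p0) ∧ p0) ⊢ p0
    [→L] p0, (p0 → p0) ⊢ p0
      [Ax] p0 ⊢ p0
      [Ax] p0 ⊢ p0

Result: YES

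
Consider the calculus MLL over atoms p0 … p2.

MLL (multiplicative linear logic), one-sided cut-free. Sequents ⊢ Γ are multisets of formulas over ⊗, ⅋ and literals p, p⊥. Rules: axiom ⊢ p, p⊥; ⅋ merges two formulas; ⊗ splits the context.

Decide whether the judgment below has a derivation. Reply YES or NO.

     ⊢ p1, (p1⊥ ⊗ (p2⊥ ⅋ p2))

Derivation (root first):
[⊗]  ⊢ p1, (p1⊥ ⊗ (p2⊥ ⅋ p2))
  [Ax]  ⊢ p1, p1⊥
  [⅋]  ⊢ (p2⊥ ⅋ p2)
    [Ax]  ⊢ p2, p2⊥

Result: YES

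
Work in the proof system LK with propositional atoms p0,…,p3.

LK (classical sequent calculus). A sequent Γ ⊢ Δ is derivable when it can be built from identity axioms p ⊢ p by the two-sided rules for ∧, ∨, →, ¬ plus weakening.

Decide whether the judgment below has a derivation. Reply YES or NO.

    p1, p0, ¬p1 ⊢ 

Derivation trace:
[¬L] p1, p0, ¬p1 ⊢ 
  [WL] p1, p0 ⊢ p1
    [Ax] p1 ⊢ p1

Result: YES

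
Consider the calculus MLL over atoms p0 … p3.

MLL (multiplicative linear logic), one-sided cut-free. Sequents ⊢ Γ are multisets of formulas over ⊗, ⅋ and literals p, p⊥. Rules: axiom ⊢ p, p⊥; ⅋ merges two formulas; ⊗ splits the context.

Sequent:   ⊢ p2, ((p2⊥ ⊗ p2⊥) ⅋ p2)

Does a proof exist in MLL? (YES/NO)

Derivation (root first):
[⅋]  ⊢ p2, ((p2⊥ ⊗ p2⊥) ⅋ p2)
  [⊗]  ⊢ p2, p2, (p2⊥ ⊗ p2⊥)
    [Ax]  ⊢ p2, p2⊥
    [Ax]  ⊢ p2, p2⊥

Result: YES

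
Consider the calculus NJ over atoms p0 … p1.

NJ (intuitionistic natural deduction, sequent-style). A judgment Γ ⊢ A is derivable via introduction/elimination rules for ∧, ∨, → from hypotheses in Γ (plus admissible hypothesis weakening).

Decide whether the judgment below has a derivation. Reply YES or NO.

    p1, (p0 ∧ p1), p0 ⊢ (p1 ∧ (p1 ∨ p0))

Proof tree:
[∧I] p1, (p0 ∧ p1), p0 ⊢ (p1 ∧ (p1 ∨ p0))
  [Ax] p1 ⊢ p1
  [∨I₂] p0, (p0 ∧ p1) ⊢ (p1 ∨ p0)
    [Wk] p0, (p0 ∧ p1) ⊢ p0
      [Ax] p0 ⊢ p0

Result: YES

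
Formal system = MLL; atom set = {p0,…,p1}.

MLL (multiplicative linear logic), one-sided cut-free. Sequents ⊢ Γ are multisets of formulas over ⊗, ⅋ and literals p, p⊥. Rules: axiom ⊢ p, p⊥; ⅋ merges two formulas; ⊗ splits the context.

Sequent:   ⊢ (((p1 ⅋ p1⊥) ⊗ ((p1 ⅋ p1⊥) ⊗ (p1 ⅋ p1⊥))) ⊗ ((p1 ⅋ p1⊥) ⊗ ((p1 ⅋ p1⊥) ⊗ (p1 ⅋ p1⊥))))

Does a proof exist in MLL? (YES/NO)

Derivation trace:
[⊗]  ⊢ (((p1 ⅋ p1⊥) ⊗ ((p1 ⅋ p1⊥) ⊗ (p1 ⅋ p1⊥))) ⊗ ((p1 ⅋ p1⊥) ⊗ ((p1 ⅋ p1⊥) ⊗ (p1 ⅋ p1⊥))))
  [⊗]  ⊢ ((p1 ⅋ p1⊥) ⊗ ((p1 ⅋ p1⊥) ⊗ (p1 ⅋ p1⊥)))
    [⅋]  ⊢ (p1 ⅋ p1⊥)
      [Ax]  ⊢ p1, p1⊥
    [⊗]  ⊢ ((p1 ⅋ p1⊥) ⊗ (p1 ⅋ p1⊥))
      [⅋]  ⊢ (p1 ⅋ p1⊥)
        [Ax]  ⊢ p1, p1⊥
      [⅋]  ⊢ (p1 ⅋ p1⊥)
        [Ax]  ⊢ p1, p1⊥
  [⊗]  ⊢ ((p1 ⅋ p1⊥) ⊗ ((p1 ⅋ p1⊥) ⊗ (p1 ⅋ p1⊥)))
    [⅋]  ⊢ (p1 ⅋ p1⊥)
      [Ax]  ⊢ p1, p1⊥
    [⊗]  ⊢ ((p1 ⅋ p1⊥) ⊗ (p1 ⅋ p1⊥))
      [⅋]  ⊢ (p1 ⅋ p1⊥)
        [Ax]  ⊢ p1, p1⊥
      [⅋]  ⊢ (p1 ⅋ p1⊥)
        [Ax]  ⊢ p1, p1⊥

Result: YES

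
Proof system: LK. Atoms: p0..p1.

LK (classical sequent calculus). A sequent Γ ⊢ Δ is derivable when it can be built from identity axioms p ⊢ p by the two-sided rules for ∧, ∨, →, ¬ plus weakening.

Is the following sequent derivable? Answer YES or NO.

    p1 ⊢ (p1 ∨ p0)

Derivation (root first):
[∨R] p1 ⊢ (p1 ∨ p0)
  [WR] p1 ⊢ p1, p0
    [Ax] p1 ⊢ p1

Result: YES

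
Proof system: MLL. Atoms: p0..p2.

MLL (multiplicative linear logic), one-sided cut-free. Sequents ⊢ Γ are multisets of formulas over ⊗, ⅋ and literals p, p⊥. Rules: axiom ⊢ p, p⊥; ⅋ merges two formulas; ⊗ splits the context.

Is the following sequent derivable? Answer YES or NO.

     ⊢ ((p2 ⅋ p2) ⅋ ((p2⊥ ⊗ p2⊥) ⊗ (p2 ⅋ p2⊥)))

Derivation (root first):
[⅋]  ⊢ ((p2 ⅋ p2) ⅋ ((p2⊥ ⊗ p2⊥) ⊗ (p2 ⅋ p2⊥)))
  [⅋]  ⊢ ((p2⊥ ⊗ p2⊥) ⊗ (p2 ⅋ p2⊥)), (p2 ⅋ p2)
    [⊗]  ⊢ p2, p2, ((p2⊥ ⊗ p2⊥) ⊗ (p2 ⅋ p2⊥))
      [⊗]  ⊢ p2, p2, (p2⊥ ⊗ p2⊥)
        [Ax]  ⊢ p2, p2⊥
        [Ax]  ⊢ p2, p2⊥
      [⅋]  ⊢ (p2 ⅋ p2⊥)
        [Ax]  ⊢ p2, p2⊥

Result: YES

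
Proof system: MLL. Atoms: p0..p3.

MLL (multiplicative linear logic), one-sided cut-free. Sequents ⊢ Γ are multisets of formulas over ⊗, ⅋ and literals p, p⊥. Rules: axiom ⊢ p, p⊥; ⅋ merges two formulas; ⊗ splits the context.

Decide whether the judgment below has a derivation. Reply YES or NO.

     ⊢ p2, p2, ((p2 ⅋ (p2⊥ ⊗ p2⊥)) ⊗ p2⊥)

Derivation trace:
[⊗]  ⊢ p2, p2, ((p2 ⅋ (p2⊥ ⊗ p2⊥)) ⊗ p2⊥)
  [⅋]  ⊢ p2, (p2 ⅋ (p2⊥ ⊗ p2⊥))
    [⊗]  ⊢ p2, p2, (p2⊥ ⊗ p2⊥)
      [Ax]  ⊢ p2, p2⊥
      [Ax]  ⊢ p2, p2⊥
  [Ax]  ⊢ p2, p2⊥

Result: YES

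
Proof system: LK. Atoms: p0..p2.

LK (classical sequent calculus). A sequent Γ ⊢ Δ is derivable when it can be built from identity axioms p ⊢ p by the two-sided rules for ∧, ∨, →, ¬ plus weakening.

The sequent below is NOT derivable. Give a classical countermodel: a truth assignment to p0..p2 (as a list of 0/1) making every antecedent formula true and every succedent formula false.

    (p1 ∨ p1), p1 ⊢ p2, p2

Truth-table refutation:
  v=000: Γ:[(p1 ∨ p1)=F, p1=F] Δ:[p2=F, p2=F] refutes=False
  v=001: Γ:[(p1 ∨ p1)=F, p1=F] Δ:[p2=T, p2=T] refutes=False
  v=010: Γ:[(p1 ∨ p1)=T, p1=T] Δ:[p2=F, p2=F] refutes=True  ← countermodel

Result: [0, 1, 0]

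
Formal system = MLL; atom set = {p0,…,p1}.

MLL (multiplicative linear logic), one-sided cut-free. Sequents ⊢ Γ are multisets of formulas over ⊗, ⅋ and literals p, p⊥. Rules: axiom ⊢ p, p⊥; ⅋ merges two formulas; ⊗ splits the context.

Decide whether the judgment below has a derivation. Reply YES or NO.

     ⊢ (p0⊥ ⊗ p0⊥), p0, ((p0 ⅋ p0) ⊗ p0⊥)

Proof tree:
[⊗]  ⊢ (p0⊥ ⊗ p0⊥), p0, ((p0 ⅋ p0) ⊗ p0⊥)
  [⅋]  ⊢ (p0⊥ ⊗ p0⊥), (p0 ⅋ p0)
    [⊗]  ⊢ p0, p0, (p0⊥ ⊗ p0⊥)
      [Ax]  ⊢ p0, p0⊥
      [Ax]  ⊢ p0, p0⊥
  [Ax]  ⊢ p0, p0⊥

Result: YES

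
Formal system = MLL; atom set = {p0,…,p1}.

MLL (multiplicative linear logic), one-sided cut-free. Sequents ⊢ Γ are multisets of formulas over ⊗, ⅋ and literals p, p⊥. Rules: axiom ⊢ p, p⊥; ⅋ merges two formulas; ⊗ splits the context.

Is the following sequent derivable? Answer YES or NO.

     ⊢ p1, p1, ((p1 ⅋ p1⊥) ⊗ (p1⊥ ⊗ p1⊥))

Derivation (root first):
[⊗]  ⊢ p1, p1, ((p1 ⅋ p1⊥) ⊗ (p1⊥ ⊗ p1⊥))
  [⅋]  ⊢ (p1 ⅋ p1⊥)
    [Ax]  ⊢ p1, p1⊥
  [⊗]  ⊢ p1, p1, (p1⊥ ⊗ p1⊥)
    [Ax]  ⊢ p1, p1⊥
    [Ax]  ⊢ p1, p1⊥

Result: YES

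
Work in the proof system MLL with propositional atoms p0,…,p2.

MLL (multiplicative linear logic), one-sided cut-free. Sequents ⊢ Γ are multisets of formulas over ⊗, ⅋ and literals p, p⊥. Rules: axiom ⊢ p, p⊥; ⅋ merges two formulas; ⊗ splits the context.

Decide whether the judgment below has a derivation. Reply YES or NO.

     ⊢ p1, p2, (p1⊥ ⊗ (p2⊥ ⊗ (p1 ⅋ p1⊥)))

Proof tree:
[⊗]  ⊢ p1, p2, (p1⊥ ⊗ (p2⊥ ⊗ (p1 ⅋ p1⊥)))
  [Ax]  ⊢ p1, p1⊥
  [⊗]  ⊢ p2, (p2⊥ ⊗ (p1 ⅋ p1⊥))
    [Ax]  ⊢ p2, p2⊥
    [⅋]  ⊢ (p1 ⅋ p1⊥)
      [Ax]  ⊢ p1, p1⊥

Result: YES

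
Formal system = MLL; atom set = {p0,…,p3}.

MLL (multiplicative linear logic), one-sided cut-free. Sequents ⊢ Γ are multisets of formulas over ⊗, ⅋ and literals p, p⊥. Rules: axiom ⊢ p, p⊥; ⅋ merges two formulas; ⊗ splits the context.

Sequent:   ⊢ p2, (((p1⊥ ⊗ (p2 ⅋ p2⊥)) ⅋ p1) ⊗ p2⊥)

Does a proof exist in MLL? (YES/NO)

Derivation (root first):
[⊗]  ⊢ p2, (((p1⊥ ⊗ (p2 ⅋ p2⊥)) ⅋ p1) ⊗ p2⊥)
  [⅋]  ⊢ ((p1⊥ ⊗ (p2 ⅋ p2⊥)) ⅋ p1)
    [⊗]  ⊢ p1, (p1⊥ ⊗ (p2 ⅋ p2⊥))
      [Ax]  ⊢ p1, p1⊥
      [⅋]  ⊢ (p2 ⅋ p2⊥)
        [Ax]  ⊢ p2, p2⊥
  [Ax]  ⊢ p2, p2⊥

Result: YES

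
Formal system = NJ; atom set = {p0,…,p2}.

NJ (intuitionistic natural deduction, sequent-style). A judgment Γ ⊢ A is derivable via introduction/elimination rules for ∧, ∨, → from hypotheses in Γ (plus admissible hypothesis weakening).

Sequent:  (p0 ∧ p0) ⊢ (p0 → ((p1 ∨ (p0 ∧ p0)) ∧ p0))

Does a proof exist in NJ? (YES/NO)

Derivation (root first):
[→I] (p0 ∧ p0) ⊢ (p0 → ((p1 ∨ (p0 ∧ p0)) ∧ p0))
  [∧I] (p0 ∧ p0), p0 ⊢ ((p1 ∨ (p0 ∧ p0)) ∧ p0)
    [∨I₂] p0 ⊢ (p1 ∨ (p0 ∧ p0))
      [∧I] p0 ⊢ (p0 ∧ p0)
        [Ax] p0 ⊢ p0
        [Ax] p0 ⊢ p0
    [Wk] p0, (p0 ∧ p0) ⊢ p0
      [Ax] p0 ⊢ p0

Result: YES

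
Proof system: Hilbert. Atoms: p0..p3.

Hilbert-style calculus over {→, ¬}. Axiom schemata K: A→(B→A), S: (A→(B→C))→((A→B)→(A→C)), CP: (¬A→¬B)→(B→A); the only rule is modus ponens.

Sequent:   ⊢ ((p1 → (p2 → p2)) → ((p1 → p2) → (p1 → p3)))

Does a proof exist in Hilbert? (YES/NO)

Truth-table refutation:
  v=0000: Γ:[] Δ:[((p1 → (p2 → p2)) → ((p1 → p2) → (p1 → p3)))=T] refutes=False
  v=0001: Γ:[] Δ:[((p1 → (p2 → p2)) → ((p1 → p2) → (p1 → p3)))=T] refutes=False
  v=0010: Γ:[] Δ:[((p1 → (p2 → p2)) → ((p1 → p2) → (p1 → p3)))=T] refutes=False
  v=0011: Γ:[] Δ:[((p1 → (p2 → p2)) → ((p1 → p2) → (p1 → p3)))=T] refutes=False
  v=0100: Γ:[] Δ:[((p1 → (p2 → p2)) → ((p1 → p2) → (p1 → p3)))=T] refutes=False
  v=0101: Γ:[] Δ:[((p1 → (p2 → p2)) → ((p1 → p2) → (p1 → p3)))=T] refutes=False
  v=0110: Γ:[] Δ:[((p1 → (p2 → p2)) → ((p1 → p2) → (p1 → p3)))=F] refutes=True  ← countermodel

Result: NO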